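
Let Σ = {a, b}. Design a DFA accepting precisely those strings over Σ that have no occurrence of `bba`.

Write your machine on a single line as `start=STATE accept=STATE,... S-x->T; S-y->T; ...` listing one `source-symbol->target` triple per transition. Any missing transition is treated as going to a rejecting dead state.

start=q0; accept=q0,q1,q2; q0-a->q0; q0-b->q1; q1-a->q0; q1-b->q2; q2-a->q3; q2-b->q2; q3-a->q3; q3-b->q3

This is the complement of 'contains `bba`'. Use the same substring-matching states — q0 through q3 holding how much of `bba` has just been matched — but flip the accepting set: everything except the trap q3 accepts.
A 4-state machine:
        a   b  
>* q0   q0  q1 
 * q1   q0  q2 
 * q2   q3  q2 
   q3   q3  q3 
(> = start, * = accepting)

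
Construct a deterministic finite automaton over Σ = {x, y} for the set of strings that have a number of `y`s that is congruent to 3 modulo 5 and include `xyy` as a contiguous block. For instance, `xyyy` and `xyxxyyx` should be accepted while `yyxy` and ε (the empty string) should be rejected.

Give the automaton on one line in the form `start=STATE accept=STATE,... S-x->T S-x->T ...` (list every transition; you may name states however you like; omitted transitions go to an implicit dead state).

start=S0 accept=S10 S0-x->S1 S0-y->S2 S1-x->S1 S1-y->S3 S2-x->S4 S2-y->S5 S3-x->S4 S3-y->S6 S4-x->S4 S4-y->S7 S5-x->S8 S5-y->S9 S6-x->S6 S6-y->S10 S7-x->S8 S7-y->S10 S8-x->S8 S8-y->S11 S9-x->S12 S9-y->S13 S10-x->S10 S10-y->S14 S11-x->S12 S11-y->S14 S12-x->S12 S12-y->S15 S13-x->S16 S13-y->S0 S14-x->S14 S14-y->S17 S15-x->S16 S15-y->S17 S16-x->S16 S16-y->S18 S17-x->S17 S17-y->S19 S18-x->S1 S18-y->S19 S19-x->S19 S19-y->S6

Run two small machines in parallel and take their product. The first has 5 states tracking the count of `y`s modulo 5; the second has 4 states tracking whether and how much of `xyy` has been seen. A product state is a pair (one from each), accepting exactly when both do.
A 20-state machine:
          x    y  
>  S0     S1   S2 
   S1     S1   S3 
   S2     S4   S5 
   S3     S4   S6 
   S4     S4   S7 
   S5     S8   S9 
   S6     S6  S10 
   S7     S8  S10 
   S8     S8  S11 
   S9    S12  S13 
 * S10   S10  S14 
   S11   S12  S14 
   S12   S12  S15 
   S13   S16   S0 
   S14   S14  S17 
   S15   S16  S17 
   S16   S16  S18 
   S17   S17  S19 
   S18    S1  S19 
   S19   S19   S6 
(> = start, * = accepting)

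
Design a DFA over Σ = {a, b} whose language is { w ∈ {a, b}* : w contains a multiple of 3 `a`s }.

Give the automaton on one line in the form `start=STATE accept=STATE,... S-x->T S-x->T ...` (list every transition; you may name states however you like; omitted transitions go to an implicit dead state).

Keep the running count of `a`s modulo 3: each `a` advances along the cycle q0 → q1 → q2 → q0 while other symbols loop. Accept at q0.
A 3-state machine:
        a   b  
>* q0   q1  q0 
   q1   q2  q1 
   q2   q0  q2 
(> = start, * = accepting)

start=q0 accept=q0 q0-a->q1 q0-b->q0 q1-a->q2 q1-b->q1 q2-a->q0 q2-b->q2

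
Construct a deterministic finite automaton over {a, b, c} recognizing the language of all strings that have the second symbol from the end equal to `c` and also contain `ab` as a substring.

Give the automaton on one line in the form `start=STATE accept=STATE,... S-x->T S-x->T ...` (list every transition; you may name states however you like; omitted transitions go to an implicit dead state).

start=q0 accept=q4,q5 q0-a->q1 q0-b->q0 q0-c->q0 q1-a->q1 q1-b->q2 q1-c->q0 q2-a->q2 q2-b->q2 q2-c->q3 q3-a->q4 q3-b->q4 q3-c->q5 q4-a->q2 q4-b->q2 q4-c->q3 q5-a->q4 q5-b->q4 q5-c->q5

Run two small machines in parallel and take their product. One (13 states) tracks the last 2 symbols read; the other (3 states) tracks whether and how much of `ab` has been seen. Each combined state is a pair, one component from each; accept when both components accept. After merging equivalent states the machine shrinks.
        a   b   c  
>  q0   q1  q0  q0 
   q1   q1  q2  q0 
   q2   q2  q2  q3 
   q3   q4  q4  q5 
 * q4   q2  q2  q3 
 * q5   q4  q4  q5 
(> = start, * = accepting)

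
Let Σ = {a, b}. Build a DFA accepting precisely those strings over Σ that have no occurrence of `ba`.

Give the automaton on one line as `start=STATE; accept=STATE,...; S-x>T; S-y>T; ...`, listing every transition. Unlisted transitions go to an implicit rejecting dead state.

start=q0; accept=q0,q1; q0-a>q0; q0-b>q1; q1-a>q2; q1-b>q1; q2-a>q2; q2-b>q2

This is the complement of 'contains `ba`'. Use the same substring-matching states — q0 through q2 holding how much of `ba` has just been matched — but flip the accepting set: everything except the trap q2 accepts.
A 3-state machine:
        a   b  
>* q0   q0  q1 
 * q1   q2  q1 
   q2   q2  q2 
(> = start, * = accepting)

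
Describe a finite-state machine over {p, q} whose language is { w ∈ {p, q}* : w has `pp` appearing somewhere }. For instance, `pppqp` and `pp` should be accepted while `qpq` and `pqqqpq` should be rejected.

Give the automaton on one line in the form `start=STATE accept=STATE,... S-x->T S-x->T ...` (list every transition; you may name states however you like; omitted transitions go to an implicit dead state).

start=s0 accept=s2 s0-p->s1 s0-q->s0 s1-p->s2 s1-q->s0 s2-p->s2 s2-q->s2

States s0..s1 record the length of the longest prefix of `pp` that matches the current input suffix. Reaching s2 means `pp` has been seen, and we stay there forever. Accept from s2.
With 3 states:
        p   q  
>  s0   s1  s0 
   s1   s2  s0 
 * s2   s2  s2 
(> = start, * = accepting)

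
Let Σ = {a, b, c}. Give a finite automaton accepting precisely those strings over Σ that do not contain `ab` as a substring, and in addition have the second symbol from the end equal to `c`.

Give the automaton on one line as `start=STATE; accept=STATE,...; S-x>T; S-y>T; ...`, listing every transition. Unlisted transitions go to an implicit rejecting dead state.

start=q0; accept=q10,q11,q12; q0-a>q1; q0-b>q2; q0-c>q3; q1-a>q4; q1-b>q5; q1-c>q6; q2-a>q7; q2-b>q8; q2-c>q9; q3-a>q10; q3-b>q11; q3-c>q12; q4-a>q4; q4-b>q5; q4-c>q6; q5-a>q13; q5-b>q14; q5-c>q15; q6-a>q10; q6-b>q11; q6-c>q12; q7-a>q4; q7-b>q5; q7-c>q6; q8-a>q7; q8-b>q8; q8-c>q9; q9-a>q10; q9-b>q11; q9-c>q12; q10-a>q4; q10-b>q5; q10-c>q6; q11-a>q7; q11-b>q8; q11-c>q9; q12-a>q10; q12-b>q11; q12-c>q12; q13-a>q16; q13-b>q5; q13-c>q17; q14-a>q13; q14-b>q14; q14-c>q15; q15-a>q18; q15-b>q19; q15-c>q20; q16-a>q16; q16-b>q5; q16-c>q17; q17-a>q18; q17-b>q19; q17-c>q20; q18-a>q16; q18-b>q5; q18-c>q17; q19-a>q13; q19-b>q14; q19-c>q15; q20-a>q18; q20-b>q19; q20-c>q20

Build one automaton per condition and run them in lockstep. The first has 3 states tracking partial matches of the forbidden pattern `ab`; the second has 13 states tracking the last 2 symbols read. A product state is a pair (one from each), accepting exactly when both do.
A 21-state machine:
          a    b    c  
>  q0     q1   q2   q3 
   q1     q4   q5   q6 
   q2     q7   q8   q9 
   q3    q10  q11  q12 
   q4     q4   q5   q6 
   q5    q13  q14  q15 
   q6    q10  q11  q12 
   q7     q4   q5   q6 
   q8     q7   q8   q9 
   q9    q10  q11  q12 
 * q10    q4   q5   q6 
 * q11    q7   q8   q9 
 * q12   q10  q11  q12 
   q13   q16   q5  q17 
   q14   q13  q14  q15 
   q15   q18  q19  q20 
   q16   q16   q5  q17 
   q17   q18  q19  q20 
   q18   q16   q5  q17 
   q19   q13  q14  q15 
   q20   q18  q19  q20 
(> = start, * = accepting)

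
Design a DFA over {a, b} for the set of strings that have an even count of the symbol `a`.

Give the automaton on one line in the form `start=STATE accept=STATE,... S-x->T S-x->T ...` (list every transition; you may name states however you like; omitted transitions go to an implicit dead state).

Keep the running count of `a`s modulo 2: each `a` advances along the cycle S0 → S1 → S0 while other symbols loop. Accept at S0.
        a   b  
>* S0   S1  S0 
   S1   S0  S1 
(> = start, * = accepting)

start=S0 accept=S0 S0-a->S1 S0-b->S0 S1-a->S0 S1-b->S1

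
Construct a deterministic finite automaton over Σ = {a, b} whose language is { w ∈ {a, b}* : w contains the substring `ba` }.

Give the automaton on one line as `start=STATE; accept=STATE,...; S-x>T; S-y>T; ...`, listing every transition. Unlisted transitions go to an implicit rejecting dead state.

start=q0; accept=q2; q0-a>q0; q0-b>q1; q1-a>q2; q1-b>q1; q2-a>q2; q2-b>q2

Track how much of `ba` has been matched so far: state q0 is no progress, q2 is the absorbing accept state reached once `ba` has occurred. Intermediate states record partial matches; on a mismatch, fall back to the longest reusable overlap.
3 states suffice.
        a   b  
>  q0   q0  q1 
   q1   q2  q1 
 * q2   q2  q2 
(> = start, * = accepting)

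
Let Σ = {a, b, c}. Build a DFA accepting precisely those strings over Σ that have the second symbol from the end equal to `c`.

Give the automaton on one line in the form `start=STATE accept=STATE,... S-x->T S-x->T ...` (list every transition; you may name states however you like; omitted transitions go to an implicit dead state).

start=q0 accept=q10,q11,q12 q0-a->q1 q0-b->q2 q0-c->q3 q1-a->q4 q1-b->q5 q1-c->q6 q2-a->q7 q2-b->q8 q2-c->q9 q3-a->q10 q3-b->q11 q3-c->q12 q4-a->q4 q4-b->q5 q4-c->q6 q5-a->q7 q5-b->q8 q5-c->q9 q6-a->q10 q6-b->q11 q6-c->q12 q7-a->q4 q7-b->q5 q7-c->q6 q8-a->q7 q8-b->q8 q8-c->q9 q9-a->q10 q9-b->q11 q9-c->q12 q10-a->q4 q10-b->q5 q10-c->q6 q11-a->q7 q11-b->q8 q11-c->q9 q12-a->q10 q12-b->q11 q12-c->q12

A DFA must remember the last 2 symbols (since which symbol is second-to-last isn't known until the input ends). Use one state per possible window of the last ≤2 symbols; accept from those whose window starts with `c`.
13 states suffice.
          a    b    c  
>  q0     q1   q2   q3 
   q1     q4   q5   q6 
   q2     q7   q8   q9 
   q3    q10  q11  q12 
   q4     q4   q5   q6 
   q5     q7   q8   q9 
   q6    q10  q11  q12 
   q7     q4   q5   q6 
   q8     q7   q8   q9 
   q9    q10  q11  q12 
 * q10    q4   q5   q6 
 * q11    q7   q8   q9 
 * q12   q10  q11  q12 
(> = start, * = accepting)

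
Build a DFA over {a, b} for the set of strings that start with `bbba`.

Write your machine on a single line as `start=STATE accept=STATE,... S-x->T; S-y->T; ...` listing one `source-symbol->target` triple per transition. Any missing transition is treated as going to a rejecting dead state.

Check the first 4 symbols one by one: s0 through s3 record how many have matched `bbba` so far; any wrong symbol goes to the dead state s5. After all 4 match we enter the accepting sink s4.
        a   b  
>  s0   s5  s1 
   s1   s5  s2 
   s2   s5  s3 
   s3   s4  s5 
 * s4   s4  s4 
   s5   s5  s5 
(> = start, * = accepting)

start=s0; accept=s4; s0-a->s5; s0-b->s1; s1-a->s5; s1-b->s2; s2-a->s5; s2-b->s3; s3-a->s4; s3-b->s5; s4-a->s4; s4-b->s4; s5-a->s5; s5-b->s5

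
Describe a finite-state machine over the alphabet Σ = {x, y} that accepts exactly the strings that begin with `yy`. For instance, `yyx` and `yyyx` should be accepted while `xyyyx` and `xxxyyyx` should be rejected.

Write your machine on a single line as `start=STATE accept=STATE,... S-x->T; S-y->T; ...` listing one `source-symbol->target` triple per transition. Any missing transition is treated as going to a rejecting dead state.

Walk along `yy` while the input agrees: from q0 take `y` to q1, and so on. Any deviation drops to the rejecting sink q3. Once q2 is reached the prefix is confirmed and every continuation is accepted.
4 states suffice.
        x   y  
>  q0   q3  q1 
   q1   q3  q2 
 * q2   q2  q2 
   q3   q3  q3 
(> = start, * = accepting)

start=q0; accept=q2; q0-x->q3; q0-y->q1; q1-x->q3; q1-y->q2; q2-x->q2; q2-y->q2; q3-x->q3; q3-y->q3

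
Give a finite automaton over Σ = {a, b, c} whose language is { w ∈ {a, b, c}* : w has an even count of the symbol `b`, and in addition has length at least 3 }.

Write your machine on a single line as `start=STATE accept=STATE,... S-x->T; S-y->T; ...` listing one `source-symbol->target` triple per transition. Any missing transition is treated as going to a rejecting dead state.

start=s0; accept=s5,s7; s0-a->s1; s0-b->s2; s0-c->s1; s1-a->s3; s1-b->s4; s1-c->s3; s2-a->s4; s2-b->s3; s2-c->s4; s3-a->s5; s3-b->s6; s3-c->s5; s4-a->s6; s4-b->s5; s4-c->s6; s5-a->s7; s5-b->s8; s5-c->s7; s6-a->s8; s6-b->s7; s6-c->s8; s7-a->s7; s7-b->s8; s7-c->s7; s8-a->s8; s8-b->s7; s8-c->s8

Build one automaton per condition and run them in lockstep. The first has 2 states tracking the count of `b`s modulo 2; the second has 5 states tracking the input length, saturating at 4. A product state is a pair (one from each), accepting exactly when both do.
With 9 states:
        a   b   c  
>  s0   s1  s2  s1 
   s1   s3  s4  s3 
   s2   s4  s3  s4 
   s3   s5  s6  s5 
   s4   s6  s5  s6 
 * s5   s7  s8  s7 
   s6   s8  s7  s8 
 * s7   s7  s8  s7 
   s8   s8  s7  s8 
(> = start, * = accepting)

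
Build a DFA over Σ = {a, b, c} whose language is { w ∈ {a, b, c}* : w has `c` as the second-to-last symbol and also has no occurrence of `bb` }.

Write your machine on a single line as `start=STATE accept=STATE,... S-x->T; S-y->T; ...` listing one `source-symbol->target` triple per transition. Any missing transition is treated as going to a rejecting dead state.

start=S0; accept=S10,S11,S12; S0-a->S1; S0-b->S2; S0-c->S3; S1-a->S4; S1-b->S5; S1-c->S6; S2-a->S7; S2-b->S8; S2-c->S9; S3-a->S10; S3-b->S11; S3-c->S12; S4-a->S4; S4-b->S5; S4-c->S6; S5-a->S7; S5-b->S8; S5-c->S9; S6-a->S10; S6-b->S11; S6-c->S12; S7-a->S4; S7-b->S5; S7-c->S6; S8-a->S13; S8-b->S8; S8-c->S14; S9-a->S10; S9-b->S11; S9-c->S12; S10-a->S4; S10-b->S5; S10-c->S6; S11-a->S7; S11-b->S8; S11-c->S9; S12-a->S10; S12-b->S11; S12-c->S12; S13-a->S15; S13-b->S16; S13-c->S17; S14-a->S18; S14-b->S19; S14-c->S20; S15-a->S15; S15-b->S16; S15-c->S17; S16-a->S13; S16-b->S8; S16-c->S14; S17-a->S18; S17-b->S19; S17-c->S20; S18-a->S15; S18-b->S16; S18-c->S17; S19-a->S13; S19-b->S8; S19-c->S14; S20-a->S18; S20-b->S19; S20-c->S20

Run two small machines in parallel and take their product. The first has 13 states tracking the last 2 symbols read; the second has 3 states tracking partial matches of the forbidden pattern `bb`. A product state is a pair (one from each), accepting exactly when both do.
A 21-state machine:
          a    b    c  
>  S0     S1   S2   S3 
   S1     S4   S5   S6 
   S2     S7   S8   S9 
   S3    S10  S11  S12 
   S4     S4   S5   S6 
   S5     S7   S8   S9 
   S6    S10  S11  S12 
   S7     S4   S5   S6 
   S8    S13   S8  S14 
   S9    S10  S11  S12 
 * S10    S4   S5   S6 
 * S11    S7   S8   S9 
 * S12   S10  S11  S12 
   S13   S15  S16  S17 
   S14   S18  S19  S20 
   S15   S15  S16  S17 
   S16   S13   S8  S14 
   S17   S18  S19  S20 
   S18   S15  S16  S17 
   S19   S13   S8  S14 
   S20   S18  S19  S20 
(> = start, * = accepting)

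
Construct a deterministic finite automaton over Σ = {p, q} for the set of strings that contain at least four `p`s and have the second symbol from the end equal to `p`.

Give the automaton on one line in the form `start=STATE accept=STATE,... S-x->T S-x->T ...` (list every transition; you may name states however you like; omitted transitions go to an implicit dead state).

Run two small machines in parallel and take their product. The first has 6 states tracking the count of `p`s, saturating at 5; the second has 7 states tracking the last 2 symbols read. A product state is a pair (one from each), accepting exactly when both do. Minimizing collapses redundant product states.
8 states suffice.
       p  q 
>  A   B  A 
   B   C  B 
   C   D  C 
   D   E  F 
 * E   E  G 
   F   H  F 
 * G   H  F 
   H   E  G 
(> = start, * = accepting)

start=A accept=E,G A-p->B A-q->A B-p->C B-q->B C-p->D C-q->C D-p->E D-q->F E-p->E E-q->G F-p->H F-q->F G-p->H G-q->F H-p->E H-q->G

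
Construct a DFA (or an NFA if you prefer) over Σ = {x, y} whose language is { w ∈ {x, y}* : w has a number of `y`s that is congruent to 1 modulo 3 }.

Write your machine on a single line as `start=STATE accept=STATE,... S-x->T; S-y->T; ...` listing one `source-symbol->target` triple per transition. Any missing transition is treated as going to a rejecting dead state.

Keep the running count of `y`s modulo 3: each `y` advances along the cycle s0 → s1 → s2 → s0 while other symbols loop. Accept at s1.
3 states suffice.
        x   y  
>  s0   s0  s1 
 * s1   s1  s2 
   s2   s2  s0 
(> = start, * = accepting)

start=s0; accept=s1; s0-x->s0; s0-y->s1; s1-x->s1; s1-y->s2; s2-x->s2; s2-y->s0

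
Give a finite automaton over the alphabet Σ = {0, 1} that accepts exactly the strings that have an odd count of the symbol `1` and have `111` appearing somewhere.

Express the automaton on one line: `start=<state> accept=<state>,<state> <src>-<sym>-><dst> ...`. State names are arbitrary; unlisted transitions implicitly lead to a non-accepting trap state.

start=S0 accept=S5 S0-0->S0 S0-1->S1 S1-0->S2 S1-1->S3 S2-0->S2 S2-1->S4 S3-0->S0 S3-1->S5 S4-0->S0 S4-1->S6 S5-0->S5 S5-1->S7 S6-0->S2 S6-1->S7 S7-0->S7 S7-1->S5

Handle the two conditions separately and then intersect. The first has 2 states tracking the count of `1`s modulo 2; the second has 4 states tracking whether and how much of `111` has been seen. A product state is a pair (one from each), accepting exactly when both do.
An 8-state machine:
        0   1  
>  S0   S0  S1 
   S1   S2  S3 
   S2   S2  S4 
   S3   S0  S5 
   S4   S0  S6 
 * S5   S5  S7 
   S6   S2  S7 
   S7   S7  S5 
(> = start, * = accepting)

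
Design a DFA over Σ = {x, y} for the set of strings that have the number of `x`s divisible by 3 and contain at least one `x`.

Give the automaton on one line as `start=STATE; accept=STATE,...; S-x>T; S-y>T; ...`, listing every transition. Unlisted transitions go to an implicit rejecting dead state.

start=S0; accept=S3; S0-x>S1; S0-y>S0; S1-x>S2; S1-y>S1; S2-x>S3; S2-y>S2; S3-x>S1; S3-y>S3

Build one automaton per condition and run them in lockstep. One (3 states) tracks the count of `x`s modulo 3; the other (3 states) tracks the count of `x`s, saturating at 2. Each combined state is a pair, one component from each; accept when both components accept. Equivalent product states are then merged.
A 4-state machine:
        x   y  
>  S0   S1  S0 
   S1   S2  S1 
   S2   S3  S2 
 * S3   S1  S3 
(> = start, * = accepting)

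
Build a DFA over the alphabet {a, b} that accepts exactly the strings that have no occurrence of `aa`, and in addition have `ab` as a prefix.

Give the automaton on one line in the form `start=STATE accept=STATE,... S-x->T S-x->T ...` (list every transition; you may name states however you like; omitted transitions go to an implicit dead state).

start=q0 accept=q3,q4 q0-a->q1 q0-b->q2 q1-a->q2 q1-b->q3 q2-a->q2 q2-b->q2 q3-a->q4 q3-b->q3 q4-a->q2 q4-b->q3

Handle the two conditions separately and then intersect. One (3 states) tracks partial matches of the forbidden pattern `aa`; the other (4 states) tracks whether the input so far still matches the prefix `ab`. Each combined state is a pair, one component from each; accept when both components accept. Minimizing collapses redundant product states.
5 states suffice.
        a   b  
>  q0   q1  q2 
   q1   q2  q3 
   q2   q2  q2 
 * q3   q4  q3 
 * q4   q2  q3 
(> = start, * = accepting)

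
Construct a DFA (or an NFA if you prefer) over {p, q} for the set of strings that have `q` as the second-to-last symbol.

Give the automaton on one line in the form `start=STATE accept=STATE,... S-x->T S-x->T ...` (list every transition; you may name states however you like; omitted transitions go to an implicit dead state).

start=s0 accept=s5,s6 s0-p->s1 s0-q->s2 s1-p->s3 s1-q->s4 s2-p->s5 s2-q->s6 s3-p->s3 s3-q->s4 s4-p->s5 s4-q->s6 s5-p->s3 s5-q->s4 s6-p->s5 s6-q->s6

Because acceptance depends on a position counted from the end, the machine has to buffer the most recent 2 symbols. Make each state the string of the last up-to-2 symbols read; on input `x` shift the window left and append `x`. Accept when the buffered window has length 2 and begins with `q`.
7 states suffice.
        p   q  
>  s0   s1  s2 
   s1   s3  s4 
   s2   s5  s6 
   s3   s3  s4 
   s4   s5  s6 
 * s5   s3  s4 
 * s6   s5  s6 
(> = start, * = accepting)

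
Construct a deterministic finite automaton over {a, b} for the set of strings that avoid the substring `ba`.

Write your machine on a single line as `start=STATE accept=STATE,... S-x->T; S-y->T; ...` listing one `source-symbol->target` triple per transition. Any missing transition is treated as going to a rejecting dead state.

start=s0; accept=s0,s1; s0-a->s0; s0-b->s1; s1-a->s2; s1-b->s1; s2-a->s2; s2-b->s2

This is the complement of 'contains `ba`'. Use the same substring-matching states — s0 through s2 holding how much of `ba` has just been matched — but flip the accepting set: everything except the trap s2 accepts.
3 states suffice.
        a   b  
>* s0   s0  s1 
 * s1   s2  s1 
   s2   s2  s2 
(> = start, * = accepting)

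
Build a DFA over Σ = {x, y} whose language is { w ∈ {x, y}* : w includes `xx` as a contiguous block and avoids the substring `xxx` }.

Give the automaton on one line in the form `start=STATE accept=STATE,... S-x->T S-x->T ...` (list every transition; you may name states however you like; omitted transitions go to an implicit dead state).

start=q0 accept=q2,q4,q5 q0-x->q1 q0-y->q0 q1-x->q2 q1-y->q0 q2-x->q3 q2-y->q4 q3-x->q3 q3-y->q3 q4-x->q5 q4-y->q4 q5-x->q2 q5-y->q4

Run two small machines in parallel and take their product. One (3 states) tracks whether and how much of `xx` has been seen; the other (4 states) tracks partial matches of the forbidden pattern `xxx`. Each combined state is a pair, one component from each; accept when both components accept.
With 6 states:
        x   y  
>  q0   q1  q0 
   q1   q2  q0 
 * q2   q3  q4 
   q3   q3  q3 
 * q4   q5  q4 
 * q5   q2  q4 
(> = start, * = accepting)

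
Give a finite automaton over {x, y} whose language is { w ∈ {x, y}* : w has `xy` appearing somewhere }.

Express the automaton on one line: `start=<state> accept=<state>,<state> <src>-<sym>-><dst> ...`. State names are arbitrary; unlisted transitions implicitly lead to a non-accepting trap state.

Track how much of `xy` has been matched so far: state A is no progress, C is the absorbing accept state reached once `xy` has occurred. Intermediate states record partial matches; on a mismatch, fall back to the longest reusable overlap.
       x  y 
>  A   B  A 
   B   B  C 
 * C   C  C 
(> = start, * = accepting)

start=A accept=C A-x->B A-y->A B-x->B B-y->C C-x->C C-y->C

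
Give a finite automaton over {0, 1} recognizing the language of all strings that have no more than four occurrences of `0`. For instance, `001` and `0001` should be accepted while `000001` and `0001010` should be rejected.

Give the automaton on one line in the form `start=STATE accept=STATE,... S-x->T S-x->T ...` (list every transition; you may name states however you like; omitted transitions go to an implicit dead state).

Only the number of `0`s matters, and only up to 5. Make a chain A → B → C → D → E → F advanced by each `0` (with F absorbing); every other symbol self-loops. The accepting set is {A, B, C, D, E}.
A 6-state machine:
       0  1 
>* A   B  A 
 * B   C  B 
 * C   D  C 
 * D   E  D 
 * E   F  E 
   F   F  F 
(> = start, * = accepting)

start=A accept=A,B,C,D,E A-0->B A-1->A B-0->C B-1->B C-0->D C-1->C D-0->E D-1->D E-0->F E-1->E F-0->F F-1->F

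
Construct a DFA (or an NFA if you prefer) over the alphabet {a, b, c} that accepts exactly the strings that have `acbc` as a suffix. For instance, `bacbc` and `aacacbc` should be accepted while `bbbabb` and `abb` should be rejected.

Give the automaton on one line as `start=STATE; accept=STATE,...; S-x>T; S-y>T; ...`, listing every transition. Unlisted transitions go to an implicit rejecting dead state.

Let each state record the length of the longest suffix of the input read so far that is also a prefix of `acbc`. S1 means the last symbol is `a`; S2 means the last 2 symbols are `ac`; S3 means the last 3 symbols are `acb`; S4 means the last 4 symbols are `acbc`. Accept only at S4, where the string currently ends in `acbc`.
With 5 states:
        a   b   c  
>  S0   S1  S0  S0 
   S1   S1  S0  S2 
   S2   S1  S3  S0 
   S3   S1  S0  S4 
 * S4   S1  S0  S0 
(> = start, * = accepting)

start=S0; accept=S4; S0-a>S1; S0-b>S0; S0-c>S0; S1-a>S1; S1-b>S0; S1-c>S2; S2-a>S1; S2-b>S3; S2-c>S0; S3-a>S1; S3-b>S0; S3-c>S4; S4-a>S1; S4-b>S0; S4-c>S0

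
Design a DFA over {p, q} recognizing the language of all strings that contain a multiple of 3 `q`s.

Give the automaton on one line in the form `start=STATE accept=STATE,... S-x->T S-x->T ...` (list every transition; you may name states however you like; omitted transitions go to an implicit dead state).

Keep the running count of `q`s modulo 3: each `q` advances along the cycle A → B → C → A while other symbols loop. Accept at A.
       p  q 
>* A   A  B 
   B   B  C 
   C   C  A 
(> = start, * = accepting)

start=A accept=A A-p->A A-q->B B-p->B B-q->C C-p->C C-q->A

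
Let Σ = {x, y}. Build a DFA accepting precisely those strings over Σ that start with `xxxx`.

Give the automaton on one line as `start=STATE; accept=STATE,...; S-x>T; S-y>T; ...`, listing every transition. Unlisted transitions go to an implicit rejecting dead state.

start=q0; accept=q4; q0-x>q1; q0-y>q5; q1-x>q2; q1-y>q5; q2-x>q3; q2-y>q5; q3-x>q4; q3-y>q5; q4-x>q4; q4-y>q4; q5-x>q5; q5-y>q5

Check the first 4 symbols one by one: q0 through q3 record how many have matched `xxxx` so far; any wrong symbol goes to the dead state q5. After all 4 match we enter the accepting sink q4.
A 6-state machine:
        x   y  
>  q0   q1  q5 
   q1   q2  q5 
   q2   q3  q5 
   q3   q4  q5 
 * q4   q4  q4 
   q5   q5  q5 
(> = start, * = accepting)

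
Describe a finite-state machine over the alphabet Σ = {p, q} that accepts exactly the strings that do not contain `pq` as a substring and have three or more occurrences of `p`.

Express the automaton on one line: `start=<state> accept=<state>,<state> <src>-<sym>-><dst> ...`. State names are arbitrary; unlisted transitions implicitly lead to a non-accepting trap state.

Run two small machines in parallel and take their product. One (3 states) tracks partial matches of the forbidden pattern `pq`; the other (5 states) tracks the count of `p`s, saturating at 4. Each combined state is a pair, one component from each; accept when both components accept. After merging equivalent states the machine shrinks.
A 5-state machine:
        p   q  
>  S0   S1  S0 
   S1   S2  S3 
   S2   S4  S3 
   S3   S3  S3 
 * S4   S4  S3 
(> = start, * = accepting)

start=S0 accept=S4 S0-p->S1 S0-q->S0 S1-p->S2 S1-q->S3 S2-p->S4 S2-q->S3 S3-p->S3 S3-q->S3 S4-p->S4 S4-q->S3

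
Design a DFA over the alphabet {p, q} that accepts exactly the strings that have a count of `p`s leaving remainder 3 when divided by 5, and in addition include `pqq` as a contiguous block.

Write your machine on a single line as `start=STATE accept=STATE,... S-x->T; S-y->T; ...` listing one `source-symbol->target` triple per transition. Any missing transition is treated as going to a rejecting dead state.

Build one automaton per condition and run them in lockstep. The first has 5 states tracking the count of `p`s modulo 5; the second has 4 states tracking whether and how much of `pqq` has been seen. A product state is a pair (one from each), accepting exactly when both do.
With 16 states:
          p    q  
>  s0     s1   s0 
   s1     s2   s3 
   s2     s4   s5 
   s3     s2   s6 
   s4     s7   s8 
   s5     s4   s9 
   s6     s9   s6 
   s7    s10  s11 
   s8     s7  s12 
   s9    s12   s9 
   s10    s1  s13 
   s11   s10  s14 
 * s12   s14  s12 
   s13    s1  s15 
   s14   s15  s14 
   s15    s6  s15 
(> = start, * = accepting)

start=s0; accept=s12; s0-p->s1; s0-q->s0; s1-p->s2; s1-q->s3; s2-p->s4; s2-q->s5; s3-p->s2; s3-q->s6; s4-p->s7; s4-q->s8; s5-p->s4; s5-q->s9; s6-p->s9; s6-q->s6; s7-p->s10; s7-q->s11; s8-p->s7; s8-q->s12; s9-p->s12; s9-q->s9; s10-p->s1; s10-q->s13; s11-p->s10; s11-q->s14; s12-p->s14; s12-q->s12; s13-p->s1; s13-q->s15; s14-p->s15; s14-q->s14; s15-p->s6; s15-q->s15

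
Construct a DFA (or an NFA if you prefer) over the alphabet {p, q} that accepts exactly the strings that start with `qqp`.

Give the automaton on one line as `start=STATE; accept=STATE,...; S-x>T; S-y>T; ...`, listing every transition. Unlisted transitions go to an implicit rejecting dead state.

Check the first 3 symbols one by one: A through C record how many have matched `qqp` so far; any wrong symbol goes to the dead state E. After all 3 match we enter the accepting sink D.
       p  q 
>  A   E  B 
   B   E  C 
   C   D  E 
 * D   D  D 
   E   E  E 
(> = start, * = accepting)

start=A; accept=D; A-p>E; A-q>B; B-p>E; B-q>C; C-p>D; C-q>E; D-p>D; D-q>D; E-p>E; E-q>E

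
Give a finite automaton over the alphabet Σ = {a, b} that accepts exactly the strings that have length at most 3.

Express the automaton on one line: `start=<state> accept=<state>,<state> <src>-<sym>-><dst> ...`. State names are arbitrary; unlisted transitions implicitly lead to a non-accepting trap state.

start=q0 accept=q0,q1,q2,q3 q0-a->q1 q0-b->q1 q1-a->q2 q1-b->q2 q2-a->q3 q2-b->q3 q3-a->q4 q3-b->q4 q4-a->q4 q4-b->q4

Count input length up to 4: every symbol moves from q0 toward q4, which means 'more than 3' and absorbs. Accept from {q0, q1, q2, q3}.
A 5-state machine:
        a   b  
>* q0   q1  q1 
 * q1   q2  q2 
 * q2   q3  q3 
 * q3   q4  q4 
   q4   q4  q4 
(> = start, * = accepting)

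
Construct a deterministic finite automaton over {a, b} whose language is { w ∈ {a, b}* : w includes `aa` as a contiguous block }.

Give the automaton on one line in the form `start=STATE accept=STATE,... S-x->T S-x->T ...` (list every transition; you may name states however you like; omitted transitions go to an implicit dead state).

start=s0 accept=s2 s0-a->s1 s0-b->s0 s1-a->s2 s1-b->s0 s2-a->s2 s2-b->s2

States s0..s1 record the length of the longest prefix of `aa` that matches the current input suffix. Reaching s2 means `aa` has been seen, and we stay there forever. Accept from s2.
A 3-state machine:
        a   b  
>  s0   s1  s0 
   s1   s2  s0 
 * s2   s2  s2 
(> = start, * = accepting)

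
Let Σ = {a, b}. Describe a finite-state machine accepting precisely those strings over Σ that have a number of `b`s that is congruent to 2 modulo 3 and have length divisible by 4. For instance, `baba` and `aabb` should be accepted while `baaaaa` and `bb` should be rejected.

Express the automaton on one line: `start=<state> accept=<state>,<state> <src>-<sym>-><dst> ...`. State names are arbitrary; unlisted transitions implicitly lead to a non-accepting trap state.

Run two small machines in parallel and take their product. One (3 states) tracks the count of `b`s modulo 3; the other (4 states) tracks the input length modulo 4. Each combined state is a pair, one component from each; accept when both components accept.
A 12-state machine:
          a    b  
>  q0     q1   q2 
   q1     q3   q4 
   q2     q4   q5 
   q3     q6   q7 
   q4     q7   q8 
   q5     q8   q6 
   q6     q0   q9 
   q7     q9  q10 
   q8    q10   q0 
   q9     q2  q11 
 * q10   q11   q1 
   q11    q5   q3 
(> = start, * = accepting)

start=q0 accept=q10 q0-a->q1 q0-b->q2 q1-a->q3 q1-b->q4 q2-a->q4 q2-b->q5 q3-a->q6 q3-b->q7 q4-a->q7 q4-b->q8 q5-a->q8 q5-b->q6 q6-a->q0 q6-b->q9 q7-a->q9 q7-b->q10 q8-a->q10 q8-b->q0 q9-a->q2 q9-b->q11 q10-a->q11 q10-b->q1 q11-a->q5 q11-b->q3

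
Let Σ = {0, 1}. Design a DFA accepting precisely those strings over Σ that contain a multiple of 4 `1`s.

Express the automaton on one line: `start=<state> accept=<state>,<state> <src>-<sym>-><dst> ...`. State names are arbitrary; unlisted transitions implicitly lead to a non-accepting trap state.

Keep the running count of `1`s modulo 4: each `1` advances along the cycle S0 → S1 → S2 → S3 → S0 while other symbols loop. Accept at S0.
4 states suffice.
        0   1  
>* S0   S0  S1 
   S1   S1  S2 
   S2   S2  S3 
   S3   S3  S0 
(> = start, * = accepting)

start=S0 accept=S0 S0-0->S0 S0-1->S1 S1-0->S1 S1-1->S2 S2-0->S2 S2-1->S3 S3-0->S3 S3-1->S0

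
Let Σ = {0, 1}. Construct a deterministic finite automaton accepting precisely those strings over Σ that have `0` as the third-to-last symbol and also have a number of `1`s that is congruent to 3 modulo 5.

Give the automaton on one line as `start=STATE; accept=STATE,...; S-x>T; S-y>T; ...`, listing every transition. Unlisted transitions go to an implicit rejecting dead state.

start=q0; accept=q7,q12,q13,q15; q0-0>q0; q0-1>q1; q1-0>q2; q1-1>q3; q2-0>q2; q2-1>q4; q3-0>q5; q3-1>q6; q4-0>q5; q4-1>q7; q5-0>q8; q5-1>q9; q6-0>q10; q6-1>q11; q7-0>q10; q7-1>q11; q8-0>q8; q8-1>q12; q9-0>q13; q9-1>q11; q10-0>q14; q10-1>q11; q11-0>q11; q11-1>q0; q12-0>q13; q12-1>q11; q13-0>q14; q13-1>q11; q14-0>q15; q14-1>q11; q15-0>q15; q15-1>q11

Run two small machines in parallel and take their product. One (15 states) tracks the last 3 symbols read; the other (5 states) tracks the count of `1`s modulo 5. Each combined state is a pair, one component from each; accept when both components accept. Minimizing collapses redundant product states.
          0    1  
>  q0     q0   q1 
   q1     q2   q3 
   q2     q2   q4 
   q3     q5   q6 
   q4     q5   q7 
   q5     q8   q9 
   q6    q10  q11 
 * q7    q10  q11 
   q8     q8  q12 
   q9    q13  q11 
   q10   q14  q11 
   q11   q11   q0 
 * q12   q13  q11 
 * q13   q14  q11 
   q14   q15  q11 
 * q15   q15  q11 
(> = start, * = accepting)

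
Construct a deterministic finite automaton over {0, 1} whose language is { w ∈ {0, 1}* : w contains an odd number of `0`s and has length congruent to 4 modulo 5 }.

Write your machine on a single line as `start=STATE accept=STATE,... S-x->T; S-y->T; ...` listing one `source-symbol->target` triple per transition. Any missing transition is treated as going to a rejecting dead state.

start=A; accept=I; A-0->B; A-1->C; B-0->D; B-1->E; C-0->E; C-1->D; D-0->F; D-1->G; E-0->G; E-1->F; F-0->H; F-1->I; G-0->I; G-1->H; H-0->J; H-1->A; I-0->A; I-1->J; J-0->C; J-1->B

Handle the two conditions separately and then intersect. One (2 states) tracks the count of `0`s modulo 2; the other (5 states) tracks the input length modulo 5. Each combined state is a pair, one component from each; accept when both components accept.
A 10-state machine:
       0  1 
>  A   B  C 
   B   D  E 
   C   E  D 
   D   F  G 
   E   G  F 
   F   H  I 
   G   I  H 
   H   J  A 
 * I   A  J 
   J   C  B 
(> = start, * = accepting)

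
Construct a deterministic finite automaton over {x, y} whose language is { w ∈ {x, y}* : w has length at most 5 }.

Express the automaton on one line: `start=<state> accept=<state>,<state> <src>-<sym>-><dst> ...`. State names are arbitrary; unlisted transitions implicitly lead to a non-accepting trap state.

start=A accept=A,B,C,D,E,F A-x->B A-y->B B-x->C B-y->C C-x->D C-y->D D-x->E D-y->E E-x->F E-y->F F-x->G F-y->G G-x->G G-y->G

We only need to distinguish lengths 0, 1, …, 5, and '>5'. Chain A → B → C → D → E → F → G on every symbol, with G looping. Accepting states: {A, B, C, D, E, F}.
       x  y 
>* A   B  B 
 * B   C  C 
 * C   D  D 
 * D   E  E 
 * E   F  F 
 * F   G  G 
   G   G  G 
(> = start, * = accepting)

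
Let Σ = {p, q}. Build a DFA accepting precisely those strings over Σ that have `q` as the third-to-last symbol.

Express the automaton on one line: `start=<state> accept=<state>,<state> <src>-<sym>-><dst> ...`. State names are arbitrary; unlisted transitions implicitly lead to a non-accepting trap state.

start=A accept=L,M,N,O A-p->B A-q->C B-p->D B-q->E C-p->F C-q->G D-p->H D-q->I E-p->J E-q->K F-p->L F-q->M G-p->N G-q->O H-p->H H-q->I I-p->J I-q->K J-p->L J-q->M K-p->N K-q->O L-p->H L-q->I M-p->J M-q->K N-p->L N-q->M O-p->N O-q->O

A DFA must remember the last 3 symbols (since which symbol is third-to-last isn't known until the input ends). Use one state per possible window of the last ≤3 symbols; accept from those whose window starts with `q`.
       p  q 
>  A   B  C 
   B   D  E 
   C   F  G 
   D   H  I 
   E   J  K 
   F   L  M 
   G   N  O 
   H   H  I 
   I   J  K 
   J   L  M 
   K   N  O 
 * L   H  I 
 * M   J  K 
 * N   L  M 
 * O   N  O 
(> = start, * = accepting)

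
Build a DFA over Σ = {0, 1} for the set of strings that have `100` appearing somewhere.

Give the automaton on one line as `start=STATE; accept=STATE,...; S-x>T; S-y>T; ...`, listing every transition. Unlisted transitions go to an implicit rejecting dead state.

start=q0; accept=q3; q0-0>q0; q0-1>q1; q1-0>q2; q1-1>q1; q2-0>q3; q2-1>q1; q3-0>q3; q3-1>q3

Track how much of `100` has been matched so far: state q0 is no progress, q3 is the absorbing accept state reached once `100` has occurred. Intermediate states record partial matches; on a mismatch, fall back to the longest reusable overlap.
A 4-state machine:
        0   1  
>  q0   q0  q1 
   q1   q2  q1 
   q2   q3  q1 
 * q3   q3  q3 
(> = start, * = accepting)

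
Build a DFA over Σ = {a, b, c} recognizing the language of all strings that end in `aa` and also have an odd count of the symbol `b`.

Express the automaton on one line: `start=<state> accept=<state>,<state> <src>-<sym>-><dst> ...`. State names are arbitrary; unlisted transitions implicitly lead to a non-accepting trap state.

Build one automaton per condition and run them in lockstep. The first has 3 states tracking how much of the suffix `aa` has currently been matched; the second has 2 states tracking the count of `b`s modulo 2. A product state is a pair (one from each), accepting exactly when both do.
With 6 states:
        a   b   c  
>  s0   s1  s2  s0 
   s1   s3  s2  s0 
   s2   s4  s0  s2 
   s3   s3  s2  s0 
   s4   s5  s0  s2 
 * s5   s5  s0  s2 
(> = start, * = accepting)

start=s0 accept=s5 s0-a->s1 s0-b->s2 s0-c->s0 s1-a->s3 s1-b->s2 s1-c->s0 s2-a->s4 s2-b->s0 s2-c->s2 s3-a->s3 s3-b->s2 s3-c->s0 s4-a->s5 s4-b->s0 s4-c->s2 s5-a->s5 s5-b->s0 s5-c->s2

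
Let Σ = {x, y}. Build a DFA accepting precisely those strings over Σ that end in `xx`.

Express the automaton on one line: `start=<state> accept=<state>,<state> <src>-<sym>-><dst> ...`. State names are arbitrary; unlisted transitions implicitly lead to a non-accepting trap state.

start=q0 accept=q2 q0-x->q1 q0-y->q0 q1-x->q2 q1-y->q0 q2-x->q2 q2-y->q0

Let each state record the length of the longest suffix of the input read so far that is also a prefix of `xx`. q1 means the last symbol is `x`; q2 means the last 2 symbols are `xx`. Accept only at q2, where the string currently ends in `xx`.
A 3-state machine:
        x   y  
>  q0   q1  q0 
   q1   q2  q0 
 * q2   q2  q0 
(> = start, * = accepting)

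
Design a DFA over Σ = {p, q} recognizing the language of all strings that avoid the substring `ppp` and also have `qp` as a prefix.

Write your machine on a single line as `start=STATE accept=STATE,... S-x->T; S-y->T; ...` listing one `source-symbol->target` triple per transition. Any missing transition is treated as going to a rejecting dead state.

start=A; accept=F,H,I; A-p->B; A-q->C; B-p->D; B-q->E; C-p->F; C-q->E; D-p->G; D-q->E; E-p->B; E-q->E; F-p->H; F-q->I; G-p->G; G-q->G; H-p->J; H-q->I; I-p->F; I-q->I; J-p->J; J-q->J

Build one automaton per condition and run them in lockstep. The first has 4 states tracking partial matches of the forbidden pattern `ppp`; the second has 4 states tracking whether the input so far still matches the prefix `qp`. A product state is a pair (one from each), accepting exactly when both do.
       p  q 
>  A   B  C 
   B   D  E 
   C   F  E 
   D   G  E 
   E   B  E 
 * F   H  I 
   G   G  G 
 * H   J  I 
 * I   F  I 
   J   J  J 
(> = start, * = accepting)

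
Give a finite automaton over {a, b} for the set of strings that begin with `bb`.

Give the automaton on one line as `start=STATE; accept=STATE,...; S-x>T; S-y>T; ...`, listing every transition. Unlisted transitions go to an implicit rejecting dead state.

start=q0; accept=q2; q0-a>q3; q0-b>q1; q1-a>q3; q1-b>q2; q2-a>q2; q2-b>q2; q3-a>q3; q3-b>q3

Walk along `bb` while the input agrees: from q0 take `b` to q1, and so on. Any deviation drops to the rejecting sink q3. Once q2 is reached the prefix is confirmed and every continuation is accepted.
With 4 states:
        a   b  
>  q0   q3  q1 
   q1   q3  q2 
 * q2   q2  q2 
   q3   q3  q3 
(> = start, * = accepting)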